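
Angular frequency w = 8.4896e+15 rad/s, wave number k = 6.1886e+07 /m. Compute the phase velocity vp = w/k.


vp = w / k
= 8.4896e+15 / 6.1886e+07
= 1.3718e+08 m/s

1.3718e+08


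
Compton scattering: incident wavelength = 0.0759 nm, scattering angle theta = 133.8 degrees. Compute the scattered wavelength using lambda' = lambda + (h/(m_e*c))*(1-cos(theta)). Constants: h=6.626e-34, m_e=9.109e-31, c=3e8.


Compton wavelength: h/(m_e*c) = 2.4247e-12 m
d_lambda = 2.4247e-12 * (1 - cos(133.8 deg))
= 2.4247e-12 * 1.692143
= 4.1030e-12 m = 0.004103 nm
lambda' = 0.0759 + 0.004103
= 0.080003 nm

0.080003


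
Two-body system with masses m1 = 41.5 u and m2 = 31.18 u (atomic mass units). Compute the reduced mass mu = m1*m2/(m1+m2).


mu = m1 * m2 / (m1 + m2)
= 41.5 * 31.18 / (41.5 + 31.18)
= 1293.97 / 72.68
= 17.8037 u

17.8037


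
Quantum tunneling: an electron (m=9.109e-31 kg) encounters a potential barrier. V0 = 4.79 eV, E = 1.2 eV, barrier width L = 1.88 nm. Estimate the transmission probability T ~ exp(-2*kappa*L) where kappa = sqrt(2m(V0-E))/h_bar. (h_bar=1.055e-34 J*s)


V0 - E = 3.59 eV = 5.7512e-19 J
kappa = sqrt(2 * m * (V0-E)) / h_bar
= sqrt(2 * 9.109e-31 * 5.7512e-19) / 1.055e-34
= 9.7023e+09 /m
2*kappa*L = 2 * 9.7023e+09 * 1.88e-9
= 36.4808
T = exp(-36.4808) = 1.434151e-16

1.434151e-16


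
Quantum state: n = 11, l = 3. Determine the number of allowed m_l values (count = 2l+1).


m_l ranges from -l to +l in integer steps
So m_l goes from -3 to +3
Count = 2l + 1 = 2*3 + 1
= 7

7


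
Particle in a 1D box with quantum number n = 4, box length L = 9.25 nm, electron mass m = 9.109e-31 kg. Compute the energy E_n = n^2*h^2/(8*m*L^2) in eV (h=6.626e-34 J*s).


E = n^2 * h^2 / (8 * m * L^2)
= 4^2 * (6.626e-34)^2 / (8 * 9.109e-31 * (9.25e-9)^2)
= 16 * 4.3904e-67 / (8 * 9.109e-31 * 8.5562e-17)
= 1.1266e-20 J
= 0.0703 eV

0.0703


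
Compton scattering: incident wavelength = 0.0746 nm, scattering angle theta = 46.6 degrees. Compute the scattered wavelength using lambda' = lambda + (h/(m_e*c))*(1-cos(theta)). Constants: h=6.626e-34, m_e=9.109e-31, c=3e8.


Compton wavelength: h/(m_e*c) = 2.4247e-12 m
d_lambda = 2.4247e-12 * (1 - cos(46.6 deg))
= 2.4247e-12 * 0.312912
= 7.5872e-13 m = 0.000759 nm
lambda' = 0.0746 + 0.000759
= 0.075359 nm

0.075359


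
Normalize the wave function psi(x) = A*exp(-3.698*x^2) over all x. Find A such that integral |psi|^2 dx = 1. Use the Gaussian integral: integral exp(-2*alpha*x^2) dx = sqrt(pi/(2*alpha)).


integral |psi|^2 dx = A^2 * sqrt(pi/(2*alpha)) = 1
A^2 = sqrt(2*alpha/pi)
= sqrt(2 * 3.698 / pi)
= 1.534347
A = sqrt(1.534347)
= 1.2387

1.2387


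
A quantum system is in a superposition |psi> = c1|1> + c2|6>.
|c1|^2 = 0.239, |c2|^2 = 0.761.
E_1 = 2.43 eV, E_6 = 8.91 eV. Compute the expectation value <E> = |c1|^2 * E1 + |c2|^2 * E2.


<E> = |c1|^2 * E1 + |c2|^2 * E2
= 0.239 * 2.43 + 0.761 * 8.91
= 0.5808 + 6.7805
= 7.3613 eV

7.3613


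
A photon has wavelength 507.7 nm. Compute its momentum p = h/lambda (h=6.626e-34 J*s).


p = h / lambda
= 6.626e-34 / (507.7e-9)
= 6.626e-34 / 5.0770e-07
= 1.3051e-27 kg*m/s

1.3051e-27


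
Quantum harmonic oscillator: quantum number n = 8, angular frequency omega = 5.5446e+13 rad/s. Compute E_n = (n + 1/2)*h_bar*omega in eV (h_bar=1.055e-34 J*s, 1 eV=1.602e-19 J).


E = (n + 1/2) * h_bar * omega
= (8 + 0.5) * 1.055e-34 * 5.5446e+13
= 8.5 * 5.8496e-21
= 4.9721e-20 J
= 0.3104 eV

0.3104


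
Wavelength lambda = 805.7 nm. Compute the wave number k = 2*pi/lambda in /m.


k = 2 * pi / lambda
= 6.2832 / (805.7e-9)
= 6.2832 / 8.0570e-07
= 7.7984e+06 /m

7.7984e+06


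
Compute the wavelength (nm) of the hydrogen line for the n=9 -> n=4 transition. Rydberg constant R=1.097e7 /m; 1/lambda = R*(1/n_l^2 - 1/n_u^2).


1/lambda = R * (1/n_l^2 - 1/n_u^2)
= 1.097e7 * (1/4^2 - 1/9^2)
= 1.097e7 * (0.0625 - 0.012346)
= 1.097e7 * 0.050154
= 5.5019e+05 /m
lambda = 1 / 5.5019e+05 = 1817.5444 nm

1817.5444


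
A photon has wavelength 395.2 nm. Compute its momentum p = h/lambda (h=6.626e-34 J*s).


p = h / lambda
= 6.626e-34 / (395.2e-9)
= 6.626e-34 / 3.9520e-07
= 1.6766e-27 kg*m/s

1.6766e-27


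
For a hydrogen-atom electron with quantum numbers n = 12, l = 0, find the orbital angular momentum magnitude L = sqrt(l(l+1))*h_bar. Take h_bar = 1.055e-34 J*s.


L = sqrt(l*(l+1)) * h_bar
= sqrt(0 * 1) * 1.055e-34
= sqrt(0) * 1.055e-34
= 0.0 * 1.055e-34
= 0.0000e+00 J*s

0.0000e+00


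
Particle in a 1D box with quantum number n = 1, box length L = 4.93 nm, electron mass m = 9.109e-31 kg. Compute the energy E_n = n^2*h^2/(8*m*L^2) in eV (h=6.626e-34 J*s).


E = n^2 * h^2 / (8 * m * L^2)
= 1^2 * (6.626e-34)^2 / (8 * 9.109e-31 * (4.93e-9)^2)
= 1 * 4.3904e-67 / (8 * 9.109e-31 * 2.4305e-17)
= 2.4788e-21 J
= 0.0155 eV

0.0155


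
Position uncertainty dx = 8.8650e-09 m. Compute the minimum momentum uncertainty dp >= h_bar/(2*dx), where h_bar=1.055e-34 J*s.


dp = h_bar / (2 * dx)
= 1.055e-34 / (2 * 8.8650e-09)
= 1.055e-34 / 1.7730e-08
= 5.9504e-27 kg*m/s

5.9504e-27


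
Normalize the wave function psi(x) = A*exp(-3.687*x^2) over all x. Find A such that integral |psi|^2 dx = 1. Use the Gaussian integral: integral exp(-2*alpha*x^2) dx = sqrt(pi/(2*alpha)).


integral |psi|^2 dx = A^2 * sqrt(pi/(2*alpha)) = 1
A^2 = sqrt(2*alpha/pi)
= sqrt(2 * 3.687 / pi)
= 1.532063
A = sqrt(1.532063)
= 1.2378

1.2378


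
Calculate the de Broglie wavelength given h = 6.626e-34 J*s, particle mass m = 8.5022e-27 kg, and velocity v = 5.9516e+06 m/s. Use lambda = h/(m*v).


lambda = h / (m * v)
= 6.626e-34 / (8.5022e-27 * 5.9516e+06)
= 6.626e-34 / 5.0602e-20
= 1.3094e-14 m

1.3094e-14


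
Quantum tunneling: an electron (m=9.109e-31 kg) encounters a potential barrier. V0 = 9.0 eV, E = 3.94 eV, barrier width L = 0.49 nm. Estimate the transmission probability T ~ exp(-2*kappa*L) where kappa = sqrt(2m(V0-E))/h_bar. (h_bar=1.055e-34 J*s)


V0 - E = 5.06 eV = 8.1061e-19 J
kappa = sqrt(2 * m * (V0-E)) / h_bar
= sqrt(2 * 9.109e-31 * 8.1061e-19) / 1.055e-34
= 1.1519e+10 /m
2*kappa*L = 2 * 1.1519e+10 * 0.49e-9
= 11.2884
T = exp(-11.2884) = 1.251791e-05

1.251791e-05


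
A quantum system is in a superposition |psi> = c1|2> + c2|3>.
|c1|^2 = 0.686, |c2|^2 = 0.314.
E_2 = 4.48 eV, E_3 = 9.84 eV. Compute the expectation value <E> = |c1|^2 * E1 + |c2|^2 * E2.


<E> = |c1|^2 * E1 + |c2|^2 * E2
= 0.686 * 4.48 + 0.314 * 9.84
= 3.0733 + 3.0898
= 6.163 eV

6.163


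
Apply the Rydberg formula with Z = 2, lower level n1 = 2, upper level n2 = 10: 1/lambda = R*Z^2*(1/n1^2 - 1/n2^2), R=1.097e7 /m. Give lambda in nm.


1/lambda = R * Z^2 * (1/n1^2 - 1/n2^2)
= 1.097e7 * 2^2 * (1/2^2 - 1/10^2)
= 1.097e7 * 4 * (0.25 - 0.01)
= 1.0531e+07 /m
lambda = 1 / 1.0531e+07
= 94.9559 nm

94.9559


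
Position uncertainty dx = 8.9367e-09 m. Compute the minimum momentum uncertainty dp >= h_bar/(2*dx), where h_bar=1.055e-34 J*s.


dp = h_bar / (2 * dx)
= 1.055e-34 / (2 * 8.9367e-09)
= 1.055e-34 / 1.7873e-08
= 5.9026e-27 kg*m/s

5.9026e-27


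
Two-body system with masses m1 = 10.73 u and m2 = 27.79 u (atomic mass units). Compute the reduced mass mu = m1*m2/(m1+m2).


mu = m1 * m2 / (m1 + m2)
= 10.73 * 27.79 / (10.73 + 27.79)
= 298.1867 / 38.52
= 7.7411 u

7.7411


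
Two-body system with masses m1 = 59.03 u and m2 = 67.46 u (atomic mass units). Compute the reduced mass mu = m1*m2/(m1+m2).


mu = m1 * m2 / (m1 + m2)
= 59.03 * 67.46 / (59.03 + 67.46)
= 3982.1638 / 126.49
= 31.482 u

31.482


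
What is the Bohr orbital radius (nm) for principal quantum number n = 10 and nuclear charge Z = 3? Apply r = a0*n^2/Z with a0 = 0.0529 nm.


r = a0 * n^2 / Z
= 0.0529 * 10^2 / 3
= 0.0529 * 100 / 3
= 1.7633 nm

1.7633


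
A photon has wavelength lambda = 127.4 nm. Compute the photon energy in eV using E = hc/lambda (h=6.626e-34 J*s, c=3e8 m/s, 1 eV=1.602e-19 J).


E = hc / lambda
= (6.626e-34)(3e8) / (127.4e-9)
= 1.9878e-25 / 1.2740e-07
= 1.5603e-18 J
Converting to eV: 1.5603e-18 / 1.602e-19
= 9.7396 eV

9.7396


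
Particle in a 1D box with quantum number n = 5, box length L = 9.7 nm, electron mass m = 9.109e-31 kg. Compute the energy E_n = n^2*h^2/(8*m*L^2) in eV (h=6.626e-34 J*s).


E = n^2 * h^2 / (8 * m * L^2)
= 5^2 * (6.626e-34)^2 / (8 * 9.109e-31 * (9.7e-9)^2)
= 25 * 4.3904e-67 / (8 * 9.109e-31 * 9.4090e-17)
= 1.6008e-20 J
= 0.0999 eV

0.0999


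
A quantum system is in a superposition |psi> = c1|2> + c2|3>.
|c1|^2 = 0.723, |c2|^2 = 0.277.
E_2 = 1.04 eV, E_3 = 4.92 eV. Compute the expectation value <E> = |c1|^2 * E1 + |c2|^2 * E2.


<E> = |c1|^2 * E1 + |c2|^2 * E2
= 0.723 * 1.04 + 0.277 * 4.92
= 0.7519 + 1.3628
= 2.1148 eV

2.1148


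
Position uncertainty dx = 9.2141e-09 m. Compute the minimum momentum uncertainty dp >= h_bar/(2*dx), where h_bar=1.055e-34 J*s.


dp = h_bar / (2 * dx)
= 1.055e-34 / (2 * 9.2141e-09)
= 1.055e-34 / 1.8428e-08
= 5.7249e-27 kg*m/s

5.7249e-27


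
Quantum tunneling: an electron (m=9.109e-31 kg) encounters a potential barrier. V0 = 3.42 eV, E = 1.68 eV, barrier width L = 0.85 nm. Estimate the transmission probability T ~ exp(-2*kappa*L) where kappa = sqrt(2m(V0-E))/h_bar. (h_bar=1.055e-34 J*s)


V0 - E = 1.74 eV = 2.7875e-19 J
kappa = sqrt(2 * m * (V0-E)) / h_bar
= sqrt(2 * 9.109e-31 * 2.7875e-19) / 1.055e-34
= 6.7547e+09 /m
2*kappa*L = 2 * 6.7547e+09 * 0.85e-9
= 11.4829
T = exp(-11.4829) = 1.030451e-05

1.030451e-05


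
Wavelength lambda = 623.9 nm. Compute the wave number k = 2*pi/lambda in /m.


k = 2 * pi / lambda
= 6.2832 / (623.9e-9)
= 6.2832 / 6.2390e-07
= 1.0071e+07 /m

1.0071e+07


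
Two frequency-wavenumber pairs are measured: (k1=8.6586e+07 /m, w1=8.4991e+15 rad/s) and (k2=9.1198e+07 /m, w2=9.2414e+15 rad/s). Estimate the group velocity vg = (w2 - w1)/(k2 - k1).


vg = (w2 - w1) / (k2 - k1)
= (9.2414e+15 - 8.4991e+15) / (9.1198e+07 - 8.6586e+07)
= 7.4230e+14 / 4.6120e+06
= 1.6095e+08 m/s

1.6095e+08


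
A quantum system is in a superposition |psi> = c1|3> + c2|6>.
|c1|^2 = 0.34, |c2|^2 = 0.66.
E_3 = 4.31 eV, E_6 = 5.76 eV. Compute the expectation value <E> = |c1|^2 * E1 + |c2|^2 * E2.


<E> = |c1|^2 * E1 + |c2|^2 * E2
= 0.34 * 4.31 + 0.66 * 5.76
= 1.4654 + 3.8016
= 5.267 eV

5.267


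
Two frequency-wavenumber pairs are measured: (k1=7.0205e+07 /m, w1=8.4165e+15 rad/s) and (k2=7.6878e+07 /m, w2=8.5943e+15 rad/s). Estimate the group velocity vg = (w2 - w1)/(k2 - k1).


vg = (w2 - w1) / (k2 - k1)
= (8.5943e+15 - 8.4165e+15) / (7.6878e+07 - 7.0205e+07)
= 1.7780e+14 / 6.6730e+06
= 2.6645e+07 m/s

2.6645e+07


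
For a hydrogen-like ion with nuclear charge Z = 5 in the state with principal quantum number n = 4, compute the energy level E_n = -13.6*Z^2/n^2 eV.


E_n = -13.6 * Z^2 / n^2
= -13.6 * 5^2 / 4^2
= -13.6 * 25 / 16
= -21.25 eV

-21.25


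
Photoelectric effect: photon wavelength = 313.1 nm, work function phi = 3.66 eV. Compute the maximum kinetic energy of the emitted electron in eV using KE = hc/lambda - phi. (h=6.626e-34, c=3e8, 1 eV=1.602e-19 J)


E_photon = hc / lambda
= (6.626e-34)(3e8) / (313.1e-9)
= 6.3488e-19 J
= 3.963 eV
KE = E_photon - phi
= 3.963 - 3.66
= 0.303 eV

0.303


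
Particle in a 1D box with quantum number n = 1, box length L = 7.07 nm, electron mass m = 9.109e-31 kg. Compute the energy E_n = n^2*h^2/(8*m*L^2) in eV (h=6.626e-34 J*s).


E = n^2 * h^2 / (8 * m * L^2)
= 1^2 * (6.626e-34)^2 / (8 * 9.109e-31 * (7.07e-9)^2)
= 1 * 4.3904e-67 / (8 * 9.109e-31 * 4.9985e-17)
= 1.2053e-21 J
= 0.0075 eV

0.0075


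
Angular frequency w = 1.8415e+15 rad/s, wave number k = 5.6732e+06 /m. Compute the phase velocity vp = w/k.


vp = w / k
= 1.8415e+15 / 5.6732e+06
= 3.2460e+08 m/s

3.2460e+08


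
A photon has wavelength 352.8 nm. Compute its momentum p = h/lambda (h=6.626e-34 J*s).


p = h / lambda
= 6.626e-34 / (352.8e-9)
= 6.626e-34 / 3.5280e-07
= 1.8781e-27 kg*m/s

1.8781e-27


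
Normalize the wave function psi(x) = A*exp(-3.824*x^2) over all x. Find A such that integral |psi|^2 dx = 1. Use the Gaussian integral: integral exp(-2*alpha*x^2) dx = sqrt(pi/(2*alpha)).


integral |psi|^2 dx = A^2 * sqrt(pi/(2*alpha)) = 1
A^2 = sqrt(2*alpha/pi)
= sqrt(2 * 3.824 / pi)
= 1.560267
A = sqrt(1.560267)
= 1.2491

1.2491


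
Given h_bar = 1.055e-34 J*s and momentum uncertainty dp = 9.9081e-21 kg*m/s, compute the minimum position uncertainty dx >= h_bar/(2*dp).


dx = h_bar / (2 * dp)
= 1.055e-34 / (2 * 9.9081e-21)
= 1.055e-34 / 1.9816e-20
= 5.3239e-15 m

5.3239e-15


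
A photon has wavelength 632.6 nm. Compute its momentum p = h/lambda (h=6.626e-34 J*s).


p = h / lambda
= 6.626e-34 / (632.6e-9)
= 6.626e-34 / 6.3260e-07
= 1.0474e-27 kg*m/s

1.0474e-27


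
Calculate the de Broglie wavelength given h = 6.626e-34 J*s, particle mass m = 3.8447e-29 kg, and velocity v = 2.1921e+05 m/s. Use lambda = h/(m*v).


lambda = h / (m * v)
= 6.626e-34 / (3.8447e-29 * 2.1921e+05)
= 6.626e-34 / 8.4280e-24
= 7.8619e-11 m

7.8619e-11


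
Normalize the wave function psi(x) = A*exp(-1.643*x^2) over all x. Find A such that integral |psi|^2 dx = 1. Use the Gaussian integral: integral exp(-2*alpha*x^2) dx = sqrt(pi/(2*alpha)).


integral |psi|^2 dx = A^2 * sqrt(pi/(2*alpha)) = 1
A^2 = sqrt(2*alpha/pi)
= sqrt(2 * 1.643 / pi)
= 1.022725
A = sqrt(1.022725)
= 1.0113

1.0113


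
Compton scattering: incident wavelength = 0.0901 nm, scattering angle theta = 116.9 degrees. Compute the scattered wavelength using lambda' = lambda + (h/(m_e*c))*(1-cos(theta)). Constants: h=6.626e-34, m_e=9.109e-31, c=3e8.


Compton wavelength: h/(m_e*c) = 2.4247e-12 m
d_lambda = 2.4247e-12 * (1 - cos(116.9 deg))
= 2.4247e-12 * 1.452435
= 3.5217e-12 m = 0.003522 nm
lambda' = 0.0901 + 0.003522
= 0.093622 nm

0.093622


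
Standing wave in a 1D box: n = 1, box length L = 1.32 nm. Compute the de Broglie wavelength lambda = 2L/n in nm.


lambda = 2L / n
= 2 * 1.32 / 1
= 2.64 / 1
= 2.64 nm

2.64


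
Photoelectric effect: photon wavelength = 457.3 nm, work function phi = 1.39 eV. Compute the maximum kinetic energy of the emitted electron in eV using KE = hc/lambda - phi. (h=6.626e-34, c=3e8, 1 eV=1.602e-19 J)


E_photon = hc / lambda
= (6.626e-34)(3e8) / (457.3e-9)
= 4.3468e-19 J
= 2.7134 eV
KE = E_photon - phi
= 2.7134 - 1.39
= 1.3234 eV

1.3234


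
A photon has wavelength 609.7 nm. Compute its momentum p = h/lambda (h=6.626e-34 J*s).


p = h / lambda
= 6.626e-34 / (609.7e-9)
= 6.626e-34 / 6.0970e-07
= 1.0868e-27 kg*m/s

1.0868e-27


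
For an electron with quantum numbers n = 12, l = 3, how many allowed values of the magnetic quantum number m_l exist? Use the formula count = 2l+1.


m_l ranges from -l to +l in integer steps
So m_l goes from -3 to +3
Count = 2l + 1 = 2*3 + 1
= 7

7


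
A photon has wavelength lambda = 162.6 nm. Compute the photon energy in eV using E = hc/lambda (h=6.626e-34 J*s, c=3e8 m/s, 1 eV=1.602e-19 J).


E = hc / lambda
= (6.626e-34)(3e8) / (162.6e-9)
= 1.9878e-25 / 1.6260e-07
= 1.2225e-18 J
Converting to eV: 1.2225e-18 / 1.602e-19
= 7.6311 eV

7.6311


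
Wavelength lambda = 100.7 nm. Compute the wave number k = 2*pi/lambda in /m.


k = 2 * pi / lambda
= 6.2832 / (100.7e-9)
= 6.2832 / 1.0070e-07
= 6.2395e+07 /m

6.2395e+07


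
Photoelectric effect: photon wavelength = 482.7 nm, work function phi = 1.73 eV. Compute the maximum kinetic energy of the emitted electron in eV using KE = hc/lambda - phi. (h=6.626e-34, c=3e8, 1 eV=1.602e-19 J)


E_photon = hc / lambda
= (6.626e-34)(3e8) / (482.7e-9)
= 4.1181e-19 J
= 2.5706 eV
KE = E_photon - phi
= 2.5706 - 1.73
= 0.8406 eV

0.8406


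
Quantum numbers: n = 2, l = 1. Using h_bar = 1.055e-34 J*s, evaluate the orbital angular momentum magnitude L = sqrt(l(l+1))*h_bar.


L = sqrt(l*(l+1)) * h_bar
= sqrt(1 * 2) * 1.055e-34
= sqrt(2) * 1.055e-34
= 1.4142 * 1.055e-34
= 1.4920e-34 J*s

1.4920e-34


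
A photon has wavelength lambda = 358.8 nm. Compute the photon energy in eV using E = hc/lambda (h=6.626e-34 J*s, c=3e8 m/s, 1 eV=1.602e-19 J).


E = hc / lambda
= (6.626e-34)(3e8) / (358.8e-9)
= 1.9878e-25 / 3.5880e-07
= 5.5401e-19 J
Converting to eV: 5.5401e-19 / 1.602e-19
= 3.4583 eV

3.4583


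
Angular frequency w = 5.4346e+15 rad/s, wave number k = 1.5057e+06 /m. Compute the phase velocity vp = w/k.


vp = w / k
= 5.4346e+15 / 1.5057e+06
= 3.6094e+09 m/s

3.6094e+09


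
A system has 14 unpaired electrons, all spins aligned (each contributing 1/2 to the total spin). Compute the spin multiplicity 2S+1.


Total spin S = N * (1/2) = 14 * 0.5 = 7.0
Spin multiplicity = 2S + 1
= 2 * 7.0 + 1
= 15

15


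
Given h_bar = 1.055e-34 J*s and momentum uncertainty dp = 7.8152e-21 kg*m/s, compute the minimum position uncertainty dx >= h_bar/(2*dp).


dx = h_bar / (2 * dp)
= 1.055e-34 / (2 * 7.8152e-21)
= 1.055e-34 / 1.5630e-20
= 6.7497e-15 m

6.7497e-15


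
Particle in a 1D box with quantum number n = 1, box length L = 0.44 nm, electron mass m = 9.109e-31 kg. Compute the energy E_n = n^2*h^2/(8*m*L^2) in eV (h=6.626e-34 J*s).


E = n^2 * h^2 / (8 * m * L^2)
= 1^2 * (6.626e-34)^2 / (8 * 9.109e-31 * (0.44e-9)^2)
= 1 * 4.3904e-67 / (8 * 9.109e-31 * 1.9360e-19)
= 3.1120e-19 J
= 1.9426 eV

1.9426


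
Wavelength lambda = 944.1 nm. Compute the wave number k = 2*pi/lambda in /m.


k = 2 * pi / lambda
= 6.2832 / (944.1e-9)
= 6.2832 / 9.4410e-07
= 6.6552e+06 /m

6.6552e+06


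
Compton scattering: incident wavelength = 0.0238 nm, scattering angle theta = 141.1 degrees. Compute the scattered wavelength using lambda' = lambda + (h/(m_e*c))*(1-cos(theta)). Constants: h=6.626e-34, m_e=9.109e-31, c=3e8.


Compton wavelength: h/(m_e*c) = 2.4247e-12 m
d_lambda = 2.4247e-12 * (1 - cos(141.1 deg))
= 2.4247e-12 * 1.778243
= 4.3117e-12 m = 0.004312 nm
lambda' = 0.0238 + 0.004312
= 0.028112 nm

0.028112


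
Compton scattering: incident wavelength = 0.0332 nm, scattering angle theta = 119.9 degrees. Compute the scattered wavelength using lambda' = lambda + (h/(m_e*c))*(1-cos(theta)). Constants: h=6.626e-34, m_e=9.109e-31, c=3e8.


Compton wavelength: h/(m_e*c) = 2.4247e-12 m
d_lambda = 2.4247e-12 * (1 - cos(119.9 deg))
= 2.4247e-12 * 1.498488
= 3.6334e-12 m = 0.003633 nm
lambda' = 0.0332 + 0.003633
= 0.036833 nm

0.036833


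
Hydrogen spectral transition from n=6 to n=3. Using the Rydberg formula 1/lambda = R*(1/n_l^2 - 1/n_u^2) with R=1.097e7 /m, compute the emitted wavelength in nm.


1/lambda = R * (1/n_l^2 - 1/n_u^2)
= 1.097e7 * (1/3^2 - 1/6^2)
= 1.097e7 * (0.111111 - 0.027778)
= 1.097e7 * 0.083333
= 9.1417e+05 /m
lambda = 1 / 9.1417e+05 = 1093.8924 nm

1093.8924


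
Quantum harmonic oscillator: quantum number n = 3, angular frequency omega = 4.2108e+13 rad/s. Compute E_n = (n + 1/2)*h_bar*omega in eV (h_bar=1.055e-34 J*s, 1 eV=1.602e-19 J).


E = (n + 1/2) * h_bar * omega
= (3 + 0.5) * 1.055e-34 * 4.2108e+13
= 3.5 * 4.4424e-21
= 1.5548e-20 J
= 0.0971 eV

0.0971


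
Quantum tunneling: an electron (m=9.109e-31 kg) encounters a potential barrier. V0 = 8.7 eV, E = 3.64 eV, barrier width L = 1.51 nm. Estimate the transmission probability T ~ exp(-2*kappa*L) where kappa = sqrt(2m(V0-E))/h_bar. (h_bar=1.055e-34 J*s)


V0 - E = 5.06 eV = 8.1061e-19 J
kappa = sqrt(2 * m * (V0-E)) / h_bar
= sqrt(2 * 9.109e-31 * 8.1061e-19) / 1.055e-34
= 1.1519e+10 /m
2*kappa*L = 2 * 1.1519e+10 * 1.51e-9
= 34.7865
T = exp(-34.7865) = 7.805374e-16

7.805374e-16


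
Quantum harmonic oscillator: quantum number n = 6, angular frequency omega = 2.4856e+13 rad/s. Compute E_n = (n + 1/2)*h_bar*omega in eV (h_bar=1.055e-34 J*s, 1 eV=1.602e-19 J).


E = (n + 1/2) * h_bar * omega
= (6 + 0.5) * 1.055e-34 * 2.4856e+13
= 6.5 * 2.6223e-21
= 1.7045e-20 J
= 0.1064 eV

0.1064


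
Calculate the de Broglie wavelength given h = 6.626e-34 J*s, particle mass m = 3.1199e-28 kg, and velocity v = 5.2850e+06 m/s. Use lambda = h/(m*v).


lambda = h / (m * v)
= 6.626e-34 / (3.1199e-28 * 5.2850e+06)
= 6.626e-34 / 1.6489e-21
= 4.0185e-13 m

4.0185e-13


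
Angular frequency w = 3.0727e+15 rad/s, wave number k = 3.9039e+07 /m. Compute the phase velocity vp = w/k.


vp = w / k
= 3.0727e+15 / 3.9039e+07
= 7.8708e+07 m/s

7.8708e+07


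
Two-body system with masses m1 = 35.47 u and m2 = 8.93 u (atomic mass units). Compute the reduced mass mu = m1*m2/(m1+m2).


mu = m1 * m2 / (m1 + m2)
= 35.47 * 8.93 / (35.47 + 8.93)
= 316.7471 / 44.4
= 7.1339 u

7.1339


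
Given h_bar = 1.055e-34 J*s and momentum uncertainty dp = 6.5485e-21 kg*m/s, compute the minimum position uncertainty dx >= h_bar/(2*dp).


dx = h_bar / (2 * dp)
= 1.055e-34 / (2 * 6.5485e-21)
= 1.055e-34 / 1.3097e-20
= 8.0553e-15 m

8.0553e-15


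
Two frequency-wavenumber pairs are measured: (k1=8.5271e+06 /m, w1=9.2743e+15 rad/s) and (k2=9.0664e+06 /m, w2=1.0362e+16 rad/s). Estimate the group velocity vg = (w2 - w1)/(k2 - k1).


vg = (w2 - w1) / (k2 - k1)
= (1.0362e+16 - 9.2743e+15) / (9.0664e+06 - 8.5271e+06)
= 1.0877e+15 / 5.3930e+05
= 2.0169e+09 m/s

2.0169e+09


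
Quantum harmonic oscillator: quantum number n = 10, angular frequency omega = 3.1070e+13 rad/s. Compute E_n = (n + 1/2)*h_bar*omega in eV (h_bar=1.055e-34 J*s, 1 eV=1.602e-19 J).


E = (n + 1/2) * h_bar * omega
= (10 + 0.5) * 1.055e-34 * 3.1070e+13
= 10.5 * 3.2779e-21
= 3.4418e-20 J
= 0.2148 eV

0.2148


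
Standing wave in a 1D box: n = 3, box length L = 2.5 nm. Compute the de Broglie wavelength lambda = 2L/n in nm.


lambda = 2L / n
= 2 * 2.5 / 3
= 5.0 / 3
= 1.6667 nm

1.6667


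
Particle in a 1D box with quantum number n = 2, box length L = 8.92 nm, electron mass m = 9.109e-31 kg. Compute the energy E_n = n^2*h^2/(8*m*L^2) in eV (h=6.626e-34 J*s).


E = n^2 * h^2 / (8 * m * L^2)
= 2^2 * (6.626e-34)^2 / (8 * 9.109e-31 * (8.92e-9)^2)
= 4 * 4.3904e-67 / (8 * 9.109e-31 * 7.9566e-17)
= 3.0288e-21 J
= 0.0189 eV

0.0189


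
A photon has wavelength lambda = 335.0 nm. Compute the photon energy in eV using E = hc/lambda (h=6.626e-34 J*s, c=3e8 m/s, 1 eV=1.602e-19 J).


E = hc / lambda
= (6.626e-34)(3e8) / (335.0e-9)
= 1.9878e-25 / 3.3500e-07
= 5.9337e-19 J
Converting to eV: 5.9337e-19 / 1.602e-19
= 3.704 eV

3.704


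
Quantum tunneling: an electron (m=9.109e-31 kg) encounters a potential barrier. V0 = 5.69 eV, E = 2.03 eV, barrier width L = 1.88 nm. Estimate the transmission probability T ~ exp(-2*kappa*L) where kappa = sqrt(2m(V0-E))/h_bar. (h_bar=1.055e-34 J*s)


V0 - E = 3.66 eV = 5.8633e-19 J
kappa = sqrt(2 * m * (V0-E)) / h_bar
= sqrt(2 * 9.109e-31 * 5.8633e-19) / 1.055e-34
= 9.7965e+09 /m
2*kappa*L = 2 * 9.7965e+09 * 1.88e-9
= 36.8347
T = exp(-36.8347) = 1.006650e-16

1.006650e-16


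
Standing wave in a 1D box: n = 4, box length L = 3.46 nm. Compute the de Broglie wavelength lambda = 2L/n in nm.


lambda = 2L / n
= 2 * 3.46 / 4
= 6.92 / 4
= 1.73 nm

1.73


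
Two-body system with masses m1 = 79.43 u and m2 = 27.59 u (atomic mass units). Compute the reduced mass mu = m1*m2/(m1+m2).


mu = m1 * m2 / (m1 + m2)
= 79.43 * 27.59 / (79.43 + 27.59)
= 2191.4737 / 107.02
= 20.4772 u

20.4772


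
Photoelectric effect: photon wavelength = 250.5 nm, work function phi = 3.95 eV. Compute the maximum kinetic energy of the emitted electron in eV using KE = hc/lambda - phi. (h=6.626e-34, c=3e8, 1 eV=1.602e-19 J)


E_photon = hc / lambda
= (6.626e-34)(3e8) / (250.5e-9)
= 7.9353e-19 J
= 4.9534 eV
KE = E_photon - phi
= 4.9534 - 3.95
= 1.0034 eV

1.0034


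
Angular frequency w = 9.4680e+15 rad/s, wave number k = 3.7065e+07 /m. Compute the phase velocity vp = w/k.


vp = w / k
= 9.4680e+15 / 3.7065e+07
= 2.5544e+08 m/s

2.5544e+08


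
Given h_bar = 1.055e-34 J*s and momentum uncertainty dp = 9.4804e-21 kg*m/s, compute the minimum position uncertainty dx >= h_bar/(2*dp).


dx = h_bar / (2 * dp)
= 1.055e-34 / (2 * 9.4804e-21)
= 1.055e-34 / 1.8961e-20
= 5.5641e-15 m

5.5641e-15


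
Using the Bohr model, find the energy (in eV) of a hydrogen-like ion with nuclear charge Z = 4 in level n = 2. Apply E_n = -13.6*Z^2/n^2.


E_n = -13.6 * Z^2 / n^2
= -13.6 * 4^2 / 2^2
= -13.6 * 16 / 4
= -54.4 eV

-54.4


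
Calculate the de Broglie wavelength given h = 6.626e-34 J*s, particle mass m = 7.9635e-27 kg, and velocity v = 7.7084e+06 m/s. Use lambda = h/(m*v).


lambda = h / (m * v)
= 6.626e-34 / (7.9635e-27 * 7.7084e+06)
= 6.626e-34 / 6.1386e-20
= 1.0794e-14 m

1.0794e-14


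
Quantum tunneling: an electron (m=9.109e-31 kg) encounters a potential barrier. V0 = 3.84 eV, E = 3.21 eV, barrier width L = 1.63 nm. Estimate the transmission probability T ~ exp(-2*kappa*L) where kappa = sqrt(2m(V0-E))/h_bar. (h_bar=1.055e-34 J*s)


V0 - E = 0.63 eV = 1.0093e-19 J
kappa = sqrt(2 * m * (V0-E)) / h_bar
= sqrt(2 * 9.109e-31 * 1.0093e-19) / 1.055e-34
= 4.0644e+09 /m
2*kappa*L = 2 * 4.0644e+09 * 1.63e-9
= 13.25
T = exp(-13.25) = 1.760285e-06

1.760285e-06


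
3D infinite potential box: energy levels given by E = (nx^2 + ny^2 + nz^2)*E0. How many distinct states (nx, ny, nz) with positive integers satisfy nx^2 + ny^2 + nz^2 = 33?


Enumerate all (nx, ny, nz) with nx^2 + ny^2 + nz^2 = 33:
(1,4,4)
(2,2,5)
(2,5,2)
(4,1,4)
(4,4,1)
(5,2,2)
Total degeneracy = 6

6


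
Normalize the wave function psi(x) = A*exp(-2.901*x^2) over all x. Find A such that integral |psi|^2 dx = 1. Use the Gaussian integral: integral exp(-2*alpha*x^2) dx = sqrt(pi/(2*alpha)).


integral |psi|^2 dx = A^2 * sqrt(pi/(2*alpha)) = 1
A^2 = sqrt(2*alpha/pi)
= sqrt(2 * 2.901 / pi)
= 1.358983
A = sqrt(1.358983)
= 1.1658

1.1658


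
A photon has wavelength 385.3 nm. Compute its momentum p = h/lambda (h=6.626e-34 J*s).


p = h / lambda
= 6.626e-34 / (385.3e-9)
= 6.626e-34 / 3.8530e-07
= 1.7197e-27 kg*m/s

1.7197e-27


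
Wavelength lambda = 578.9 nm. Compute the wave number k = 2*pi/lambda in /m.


k = 2 * pi / lambda
= 6.2832 / (578.9e-9)
= 6.2832 / 5.7890e-07
= 1.0854e+07 /m

1.0854e+07


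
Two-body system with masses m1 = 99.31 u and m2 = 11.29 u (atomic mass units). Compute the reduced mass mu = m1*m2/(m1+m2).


mu = m1 * m2 / (m1 + m2)
= 99.31 * 11.29 / (99.31 + 11.29)
= 1121.2099 / 110.6
= 10.1375 u

10.1375


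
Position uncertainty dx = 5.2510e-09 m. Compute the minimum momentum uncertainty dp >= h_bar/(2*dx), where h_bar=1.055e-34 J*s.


dp = h_bar / (2 * dx)
= 1.055e-34 / (2 * 5.2510e-09)
= 1.055e-34 / 1.0502e-08
= 1.0046e-26 kg*m/s

1.0046e-26


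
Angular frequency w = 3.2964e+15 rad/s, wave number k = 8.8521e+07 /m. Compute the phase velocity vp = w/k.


vp = w / k
= 3.2964e+15 / 8.8521e+07
= 3.7239e+07 m/s

3.7239e+07


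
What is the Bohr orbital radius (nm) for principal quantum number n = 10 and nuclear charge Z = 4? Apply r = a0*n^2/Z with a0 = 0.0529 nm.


r = a0 * n^2 / Z
= 0.0529 * 10^2 / 4
= 0.0529 * 100 / 4
= 1.3225 nm

1.3225


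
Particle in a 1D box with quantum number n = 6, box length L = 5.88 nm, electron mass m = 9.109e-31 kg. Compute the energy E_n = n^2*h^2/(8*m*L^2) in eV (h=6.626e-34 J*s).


E = n^2 * h^2 / (8 * m * L^2)
= 6^2 * (6.626e-34)^2 / (8 * 9.109e-31 * (5.88e-9)^2)
= 36 * 4.3904e-67 / (8 * 9.109e-31 * 3.4574e-17)
= 6.2732e-20 J
= 0.3916 eV

0.3916


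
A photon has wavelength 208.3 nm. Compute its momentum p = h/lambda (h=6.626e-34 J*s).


p = h / lambda
= 6.626e-34 / (208.3e-9)
= 6.626e-34 / 2.0830e-07
= 3.1810e-27 kg*m/s

3.1810e-27


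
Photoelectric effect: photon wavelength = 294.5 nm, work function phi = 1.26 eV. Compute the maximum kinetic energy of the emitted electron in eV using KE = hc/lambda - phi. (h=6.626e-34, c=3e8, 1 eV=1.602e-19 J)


E_photon = hc / lambda
= (6.626e-34)(3e8) / (294.5e-9)
= 6.7497e-19 J
= 4.2133 eV
KE = E_photon - phi
= 4.2133 - 1.26
= 2.9533 eV

2.9533


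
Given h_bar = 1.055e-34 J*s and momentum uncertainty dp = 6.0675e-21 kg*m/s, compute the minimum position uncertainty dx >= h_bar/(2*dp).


dx = h_bar / (2 * dp)
= 1.055e-34 / (2 * 6.0675e-21)
= 1.055e-34 / 1.2135e-20
= 8.6939e-15 m

8.6939e-15


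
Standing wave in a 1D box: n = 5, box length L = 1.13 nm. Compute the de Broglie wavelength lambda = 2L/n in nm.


lambda = 2L / n
= 2 * 1.13 / 5
= 2.26 / 5
= 0.452 nm

0.452


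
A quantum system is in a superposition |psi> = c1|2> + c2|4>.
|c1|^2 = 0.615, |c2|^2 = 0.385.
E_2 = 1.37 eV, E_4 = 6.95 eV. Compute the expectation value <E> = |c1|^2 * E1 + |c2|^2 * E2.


<E> = |c1|^2 * E1 + |c2|^2 * E2
= 0.615 * 1.37 + 0.385 * 6.95
= 0.8426 + 2.6758
= 3.5183 eV

3.5183


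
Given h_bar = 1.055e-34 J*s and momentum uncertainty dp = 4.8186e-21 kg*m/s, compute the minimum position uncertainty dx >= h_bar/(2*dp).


dx = h_bar / (2 * dp)
= 1.055e-34 / (2 * 4.8186e-21)
= 1.055e-34 / 9.6372e-21
= 1.0947e-14 m

1.0947e-14


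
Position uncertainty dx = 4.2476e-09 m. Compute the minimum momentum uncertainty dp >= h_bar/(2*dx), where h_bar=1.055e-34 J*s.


dp = h_bar / (2 * dx)
= 1.055e-34 / (2 * 4.2476e-09)
= 1.055e-34 / 8.4952e-09
= 1.2419e-26 kg*m/s

1.2419e-26


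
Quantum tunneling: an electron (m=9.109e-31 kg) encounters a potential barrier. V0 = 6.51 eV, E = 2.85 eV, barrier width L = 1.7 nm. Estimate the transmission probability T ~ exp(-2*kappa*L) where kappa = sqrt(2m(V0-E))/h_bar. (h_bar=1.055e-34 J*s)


V0 - E = 3.66 eV = 5.8633e-19 J
kappa = sqrt(2 * m * (V0-E)) / h_bar
= sqrt(2 * 9.109e-31 * 5.8633e-19) / 1.055e-34
= 9.7965e+09 /m
2*kappa*L = 2 * 9.7965e+09 * 1.7e-9
= 33.308
T = exp(-33.308) = 3.423874e-15

3.423874e-15


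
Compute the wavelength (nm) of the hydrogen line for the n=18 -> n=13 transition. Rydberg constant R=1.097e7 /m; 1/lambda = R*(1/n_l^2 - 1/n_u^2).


1/lambda = R * (1/n_l^2 - 1/n_u^2)
= 1.097e7 * (1/13^2 - 1/18^2)
= 1.097e7 * (0.005917 - 0.003086)
= 1.097e7 * 0.002831
= 3.1053e+04 /m
lambda = 1 / 3.1053e+04 = 32202.7818 nm

32202.7818


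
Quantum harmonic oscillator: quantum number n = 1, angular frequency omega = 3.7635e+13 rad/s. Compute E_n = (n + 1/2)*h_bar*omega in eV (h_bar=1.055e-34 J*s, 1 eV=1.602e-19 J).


E = (n + 1/2) * h_bar * omega
= (1 + 0.5) * 1.055e-34 * 3.7635e+13
= 1.5 * 3.9705e-21
= 5.9557e-21 J
= 0.0372 eV

0.0372


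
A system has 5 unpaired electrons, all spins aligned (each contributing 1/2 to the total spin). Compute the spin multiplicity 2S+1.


Total spin S = N * (1/2) = 5 * 0.5 = 2.5
Spin multiplicity = 2S + 1
= 2 * 2.5 + 1
= 6

6


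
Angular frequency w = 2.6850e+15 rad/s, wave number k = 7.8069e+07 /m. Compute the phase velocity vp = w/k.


vp = w / k
= 2.6850e+15 / 7.8069e+07
= 3.4393e+07 m/s

3.4393e+07


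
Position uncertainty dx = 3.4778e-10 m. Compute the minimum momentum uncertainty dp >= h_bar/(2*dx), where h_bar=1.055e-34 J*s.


dp = h_bar / (2 * dx)
= 1.055e-34 / (2 * 3.4778e-10)
= 1.055e-34 / 6.9556e-10
= 1.5168e-25 kg*m/s

1.5168e-25


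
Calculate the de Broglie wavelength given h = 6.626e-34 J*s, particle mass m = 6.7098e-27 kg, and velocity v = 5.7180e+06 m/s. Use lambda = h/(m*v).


lambda = h / (m * v)
= 6.626e-34 / (6.7098e-27 * 5.7180e+06)
= 6.626e-34 / 3.8367e-20
= 1.7270e-14 m

1.7270e-14


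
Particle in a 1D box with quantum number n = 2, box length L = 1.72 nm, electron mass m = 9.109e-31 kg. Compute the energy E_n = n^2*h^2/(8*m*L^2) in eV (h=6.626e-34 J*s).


E = n^2 * h^2 / (8 * m * L^2)
= 2^2 * (6.626e-34)^2 / (8 * 9.109e-31 * (1.72e-9)^2)
= 4 * 4.3904e-67 / (8 * 9.109e-31 * 2.9584e-18)
= 8.1460e-20 J
= 0.5085 eV

0.5085


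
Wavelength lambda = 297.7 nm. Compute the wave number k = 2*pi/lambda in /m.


k = 2 * pi / lambda
= 6.2832 / (297.7e-9)
= 6.2832 / 2.9770e-07
= 2.1106e+07 /m

2.1106e+07


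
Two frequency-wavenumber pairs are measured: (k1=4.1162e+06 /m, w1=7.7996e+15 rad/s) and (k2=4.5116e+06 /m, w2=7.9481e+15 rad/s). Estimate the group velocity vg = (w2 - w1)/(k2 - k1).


vg = (w2 - w1) / (k2 - k1)
= (7.9481e+15 - 7.7996e+15) / (4.5116e+06 - 4.1162e+06)
= 1.4850e+14 / 3.9540e+05
= 3.7557e+08 m/s

3.7557e+08


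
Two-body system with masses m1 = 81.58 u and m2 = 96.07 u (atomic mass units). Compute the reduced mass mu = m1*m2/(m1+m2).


mu = m1 * m2 / (m1 + m2)
= 81.58 * 96.07 / (81.58 + 96.07)
= 7837.3906 / 177.65
= 44.117 u

44.117


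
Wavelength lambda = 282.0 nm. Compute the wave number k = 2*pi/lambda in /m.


k = 2 * pi / lambda
= 6.2832 / (282.0e-9)
= 6.2832 / 2.8200e-07
= 2.2281e+07 /m

2.2281e+07


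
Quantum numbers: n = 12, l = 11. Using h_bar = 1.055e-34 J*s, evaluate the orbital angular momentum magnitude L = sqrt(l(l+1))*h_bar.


L = sqrt(l*(l+1)) * h_bar
= sqrt(11 * 12) * 1.055e-34
= sqrt(132) * 1.055e-34
= 11.4891 * 1.055e-34
= 1.2121e-33 J*s

1.2121e-33


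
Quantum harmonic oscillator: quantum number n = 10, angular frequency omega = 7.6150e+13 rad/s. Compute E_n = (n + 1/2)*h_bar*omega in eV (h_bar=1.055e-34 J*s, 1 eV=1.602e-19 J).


E = (n + 1/2) * h_bar * omega
= (10 + 0.5) * 1.055e-34 * 7.6150e+13
= 10.5 * 8.0338e-21
= 8.4355e-20 J
= 0.5266 eV

0.5266


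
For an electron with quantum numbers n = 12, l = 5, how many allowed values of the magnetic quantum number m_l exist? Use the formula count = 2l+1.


m_l ranges from -l to +l in integer steps
So m_l goes from -5 to +5
Count = 2l + 1 = 2*5 + 1
= 11

11


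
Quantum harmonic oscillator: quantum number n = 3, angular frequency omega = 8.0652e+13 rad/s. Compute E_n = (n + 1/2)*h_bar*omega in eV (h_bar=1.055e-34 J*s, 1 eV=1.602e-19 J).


E = (n + 1/2) * h_bar * omega
= (3 + 0.5) * 1.055e-34 * 8.0652e+13
= 3.5 * 8.5088e-21
= 2.9781e-20 J
= 0.1859 eV

0.1859


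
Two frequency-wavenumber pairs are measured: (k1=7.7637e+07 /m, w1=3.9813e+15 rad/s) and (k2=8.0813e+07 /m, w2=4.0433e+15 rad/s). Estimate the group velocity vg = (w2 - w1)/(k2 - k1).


vg = (w2 - w1) / (k2 - k1)
= (4.0433e+15 - 3.9813e+15) / (8.0813e+07 - 7.7637e+07)
= 6.2000e+13 / 3.1760e+06
= 1.9521e+07 m/s

1.9521e+07


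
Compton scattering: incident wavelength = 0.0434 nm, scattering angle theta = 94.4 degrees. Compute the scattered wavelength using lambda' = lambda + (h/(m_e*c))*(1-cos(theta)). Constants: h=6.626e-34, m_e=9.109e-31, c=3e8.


Compton wavelength: h/(m_e*c) = 2.4247e-12 m
d_lambda = 2.4247e-12 * (1 - cos(94.4 deg))
= 2.4247e-12 * 1.076719
= 2.6107e-12 m = 0.002611 nm
lambda' = 0.0434 + 0.002611
= 0.046011 nm

0.046011


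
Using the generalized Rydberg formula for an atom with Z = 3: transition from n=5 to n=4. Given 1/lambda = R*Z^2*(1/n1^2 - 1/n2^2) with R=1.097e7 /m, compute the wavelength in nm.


1/lambda = R * Z^2 * (1/n1^2 - 1/n2^2)
= 1.097e7 * 3^2 * (1/4^2 - 1/5^2)
= 1.097e7 * 9 * (0.0625 - 0.04)
= 2.2214e+06 /m
lambda = 1 / 2.2214e+06
= 450.1615 nm

450.1615


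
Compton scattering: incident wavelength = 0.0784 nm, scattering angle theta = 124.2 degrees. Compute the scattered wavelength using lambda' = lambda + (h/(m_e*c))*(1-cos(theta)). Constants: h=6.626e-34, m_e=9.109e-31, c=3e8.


Compton wavelength: h/(m_e*c) = 2.4247e-12 m
d_lambda = 2.4247e-12 * (1 - cos(124.2 deg))
= 2.4247e-12 * 1.562083
= 3.7876e-12 m = 0.003788 nm
lambda' = 0.0784 + 0.003788
= 0.082188 nm

0.082188


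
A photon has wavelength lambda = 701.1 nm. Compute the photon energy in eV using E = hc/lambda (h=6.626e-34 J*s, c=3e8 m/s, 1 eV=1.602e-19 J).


E = hc / lambda
= (6.626e-34)(3e8) / (701.1e-9)
= 1.9878e-25 / 7.0110e-07
= 2.8353e-19 J
Converting to eV: 2.8353e-19 / 1.602e-19
= 1.7698 eV

1.7698


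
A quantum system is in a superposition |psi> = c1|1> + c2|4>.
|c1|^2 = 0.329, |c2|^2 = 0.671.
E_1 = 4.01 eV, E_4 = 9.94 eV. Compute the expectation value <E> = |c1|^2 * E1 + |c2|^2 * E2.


<E> = |c1|^2 * E1 + |c2|^2 * E2
= 0.329 * 4.01 + 0.671 * 9.94
= 1.3193 + 6.6697
= 7.989 eV

7.989


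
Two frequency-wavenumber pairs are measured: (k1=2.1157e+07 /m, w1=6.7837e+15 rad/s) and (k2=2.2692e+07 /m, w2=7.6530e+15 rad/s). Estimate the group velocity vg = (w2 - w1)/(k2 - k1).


vg = (w2 - w1) / (k2 - k1)
= (7.6530e+15 - 6.7837e+15) / (2.2692e+07 - 2.1157e+07)
= 8.6930e+14 / 1.5350e+06
= 5.6632e+08 m/s

5.6632e+08


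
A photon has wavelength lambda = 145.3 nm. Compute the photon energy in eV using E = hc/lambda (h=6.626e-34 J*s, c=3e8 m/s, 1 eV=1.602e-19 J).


E = hc / lambda
= (6.626e-34)(3e8) / (145.3e-9)
= 1.9878e-25 / 1.4530e-07
= 1.3681e-18 J
Converting to eV: 1.3681e-18 / 1.602e-19
= 8.5397 eV

8.5397


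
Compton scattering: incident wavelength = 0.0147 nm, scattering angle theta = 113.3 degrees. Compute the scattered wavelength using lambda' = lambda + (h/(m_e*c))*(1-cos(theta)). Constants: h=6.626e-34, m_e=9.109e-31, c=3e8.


Compton wavelength: h/(m_e*c) = 2.4247e-12 m
d_lambda = 2.4247e-12 * (1 - cos(113.3 deg))
= 2.4247e-12 * 1.395546
= 3.3838e-12 m = 0.003384 nm
lambda' = 0.0147 + 0.003384
= 0.018084 nm

0.018084


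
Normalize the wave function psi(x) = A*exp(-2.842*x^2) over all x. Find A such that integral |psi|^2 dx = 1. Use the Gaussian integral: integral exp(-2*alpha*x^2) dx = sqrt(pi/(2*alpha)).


integral |psi|^2 dx = A^2 * sqrt(pi/(2*alpha)) = 1
A^2 = sqrt(2*alpha/pi)
= sqrt(2 * 2.842 / pi)
= 1.345092
A = sqrt(1.345092)
= 1.1598

1.1598


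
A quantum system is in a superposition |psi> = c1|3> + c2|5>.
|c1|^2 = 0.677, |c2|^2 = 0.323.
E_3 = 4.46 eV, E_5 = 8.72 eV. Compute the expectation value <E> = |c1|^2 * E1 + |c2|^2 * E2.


<E> = |c1|^2 * E1 + |c2|^2 * E2
= 0.677 * 4.46 + 0.323 * 8.72
= 3.0194 + 2.8166
= 5.836 eV

5.836


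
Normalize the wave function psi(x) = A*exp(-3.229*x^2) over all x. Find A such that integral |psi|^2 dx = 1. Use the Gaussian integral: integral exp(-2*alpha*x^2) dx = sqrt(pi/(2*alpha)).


integral |psi|^2 dx = A^2 * sqrt(pi/(2*alpha)) = 1
A^2 = sqrt(2*alpha/pi)
= sqrt(2 * 3.229 / pi)
= 1.433752
A = sqrt(1.433752)
= 1.1974

1.1974


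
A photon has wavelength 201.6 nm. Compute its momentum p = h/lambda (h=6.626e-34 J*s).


p = h / lambda
= 6.626e-34 / (201.6e-9)
= 6.626e-34 / 2.0160e-07
= 3.2867e-27 kg*m/s

3.2867e-27


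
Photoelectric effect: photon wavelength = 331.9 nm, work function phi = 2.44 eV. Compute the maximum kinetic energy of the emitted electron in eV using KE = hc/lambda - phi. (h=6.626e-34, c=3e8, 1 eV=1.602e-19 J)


E_photon = hc / lambda
= (6.626e-34)(3e8) / (331.9e-9)
= 5.9892e-19 J
= 3.7385 eV
KE = E_photon - phi
= 3.7385 - 2.44
= 1.2985 eV

1.2985


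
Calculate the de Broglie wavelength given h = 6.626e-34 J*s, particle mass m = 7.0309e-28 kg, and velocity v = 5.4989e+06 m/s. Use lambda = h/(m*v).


lambda = h / (m * v)
= 6.626e-34 / (7.0309e-28 * 5.4989e+06)
= 6.626e-34 / 3.8662e-21
= 1.7138e-13 m

1.7138e-13


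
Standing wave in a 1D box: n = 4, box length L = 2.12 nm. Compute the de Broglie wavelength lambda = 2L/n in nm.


lambda = 2L / n
= 2 * 2.12 / 4
= 4.24 / 4
= 1.06 nm

1.06


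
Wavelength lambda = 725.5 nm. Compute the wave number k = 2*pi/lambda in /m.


k = 2 * pi / lambda
= 6.2832 / (725.5e-9)
= 6.2832 / 7.2550e-07
= 8.6605e+06 /m

8.6605e+06


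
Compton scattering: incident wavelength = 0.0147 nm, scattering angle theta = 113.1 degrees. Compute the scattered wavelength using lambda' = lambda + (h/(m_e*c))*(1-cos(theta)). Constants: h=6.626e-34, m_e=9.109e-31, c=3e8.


Compton wavelength: h/(m_e*c) = 2.4247e-12 m
d_lambda = 2.4247e-12 * (1 - cos(113.1 deg))
= 2.4247e-12 * 1.392337
= 3.3760e-12 m = 0.003376 nm
lambda' = 0.0147 + 0.003376
= 0.018076 nm

0.018076


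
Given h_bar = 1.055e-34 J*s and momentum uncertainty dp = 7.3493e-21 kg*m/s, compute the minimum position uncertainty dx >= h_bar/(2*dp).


dx = h_bar / (2 * dp)
= 1.055e-34 / (2 * 7.3493e-21)
= 1.055e-34 / 1.4699e-20
= 7.1776e-15 m

7.1776e-15


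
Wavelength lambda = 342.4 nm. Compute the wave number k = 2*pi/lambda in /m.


k = 2 * pi / lambda
= 6.2832 / (342.4e-9)
= 6.2832 / 3.4240e-07
= 1.8350e+07 /m

1.8350e+07


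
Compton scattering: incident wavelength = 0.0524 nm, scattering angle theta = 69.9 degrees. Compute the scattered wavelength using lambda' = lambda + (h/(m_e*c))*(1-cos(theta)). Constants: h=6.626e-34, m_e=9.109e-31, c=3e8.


Compton wavelength: h/(m_e*c) = 2.4247e-12 m
d_lambda = 2.4247e-12 * (1 - cos(69.9 deg))
= 2.4247e-12 * 0.65634
= 1.5914e-12 m = 0.001591 nm
lambda' = 0.0524 + 0.001591
= 0.053991 nm

0.053991
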